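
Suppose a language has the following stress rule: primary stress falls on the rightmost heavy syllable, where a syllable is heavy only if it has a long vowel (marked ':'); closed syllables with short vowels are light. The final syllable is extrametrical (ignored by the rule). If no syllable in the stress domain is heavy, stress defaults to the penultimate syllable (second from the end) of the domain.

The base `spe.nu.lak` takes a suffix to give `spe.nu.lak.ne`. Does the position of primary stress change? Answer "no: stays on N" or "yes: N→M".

Base `spe.nu.lak` (3 syllables):
  The final syllable (3, lak) is extrametrical; the stress domain is syllables 1–2.
  Weights: 1 spe L, 2 nu L.
  No heavy syllable in the domain; default to the penultimate syllable (second from the end) of the domain = syllable 1.
  → primary stress on syllable 1.
Suffixed `spe.nu.lak.ne` (4 syllables):
  The final syllable (4, ne) is extrametrical; the stress domain is syllables 1–3.
  Weights: 1 spe L, 2 nu L, 3 lak L.
  No heavy syllable in the domain; default to the penultimate syllable (second from the end) of the domain = syllable 2.
  → primary stress on syllable 2.

yes: 1→2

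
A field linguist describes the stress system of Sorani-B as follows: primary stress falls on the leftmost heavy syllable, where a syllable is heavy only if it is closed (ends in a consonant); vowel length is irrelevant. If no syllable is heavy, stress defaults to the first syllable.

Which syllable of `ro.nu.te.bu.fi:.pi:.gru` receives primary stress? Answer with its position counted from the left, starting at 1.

1

Weights: 1 ro L, 2 nu L, 3 te L, 4 bu L, 5 fi: L, 6 pi: L, 7 gru L.
No heavy syllable in the domain; default to the first syllable = syllable 1.
Primary stress: syllable 1 → ˈro.nu.te.bu.fi:.pi:.gru.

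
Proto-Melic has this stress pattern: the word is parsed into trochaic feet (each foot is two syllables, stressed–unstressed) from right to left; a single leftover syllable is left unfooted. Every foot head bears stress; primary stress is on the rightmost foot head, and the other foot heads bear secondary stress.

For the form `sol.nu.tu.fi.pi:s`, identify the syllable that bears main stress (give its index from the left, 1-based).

Parse right to left into trochaic (ˈσσ) feet: sol (ˈnu.tu) (ˈfi.pi:s). Syllable 1 is left unfooted.
Foot heads (stressed positions): 2, 4.
End Rule Rightmost: primary stress on the rightmost head = syllable 4.
Primary stress: syllable 4 → sol.nu.tu.ˈfi.pi:s.

4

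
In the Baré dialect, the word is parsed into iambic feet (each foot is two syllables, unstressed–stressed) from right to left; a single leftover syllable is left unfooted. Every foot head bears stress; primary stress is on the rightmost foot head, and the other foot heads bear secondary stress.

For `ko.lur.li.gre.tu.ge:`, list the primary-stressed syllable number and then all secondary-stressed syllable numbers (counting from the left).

primary 6, secondary 2, 4

Parse right to left into iambic (σˈσ) feet: (ko.ˈlur) (li.ˈgre) (tu.ˈge:).
Foot heads (stressed positions): 2, 4, 6.
End Rule Rightmost: primary stress on the rightmost head = syllable 6.
Secondary stress on 2, 4: ko.ˌlur.li.ˌgre.tu.ˈge:.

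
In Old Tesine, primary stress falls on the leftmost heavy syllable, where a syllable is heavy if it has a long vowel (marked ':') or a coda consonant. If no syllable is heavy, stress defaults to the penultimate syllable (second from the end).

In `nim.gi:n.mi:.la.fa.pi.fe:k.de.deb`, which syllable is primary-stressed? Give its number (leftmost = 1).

1

Weights: 1 nim H, 2 gi:n H, 3 mi: H, 4 la L, 5 fa L, 6 pi L, 7 fe:k H, 8 de L, 9 deb H.
Heavy syllables in the domain: 1, 2, 3, 7, 9. The leftmost is syllable 1 (nim).
Primary stress: syllable 1 → ˈnim.gi:n.mi:.la.fa.pi.fe:k.de.deb.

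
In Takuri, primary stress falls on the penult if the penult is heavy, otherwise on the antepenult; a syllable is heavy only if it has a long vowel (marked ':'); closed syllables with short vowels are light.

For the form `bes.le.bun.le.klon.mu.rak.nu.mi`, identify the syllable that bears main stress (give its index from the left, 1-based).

7

Weights: 7 rak L, 8 nu L, 9 mi L.
The penult (syllable 8, nu) is light, so stress falls on the antepenult (syllable 7, rak).
Primary stress: syllable 7 → bes.le.bun.le.klon.mu.ˈrak.nu.mi.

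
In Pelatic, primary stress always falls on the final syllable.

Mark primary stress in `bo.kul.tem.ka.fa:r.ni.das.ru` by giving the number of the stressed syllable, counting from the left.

8

The word has 8 syllables; the final syllable is syllable 8 (ru).
Primary stress: syllable 8 → bo.kul.tem.ka.fa:r.ni.das.ˈru.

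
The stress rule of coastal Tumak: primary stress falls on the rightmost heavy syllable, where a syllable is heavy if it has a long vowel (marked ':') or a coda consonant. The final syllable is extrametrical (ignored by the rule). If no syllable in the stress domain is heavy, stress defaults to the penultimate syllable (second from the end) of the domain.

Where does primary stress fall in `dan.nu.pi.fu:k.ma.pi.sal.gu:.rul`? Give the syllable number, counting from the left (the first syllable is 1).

8

The final syllable (9, rul) is extrametrical; the stress domain is syllables 1–8.
Weights: 1 dan H, 2 nu L, 3 pi L, 4 fu:k H, 5 ma L, 6 pi L, 7 sal H, 8 gu: H.
Heavy syllables in the domain: 1, 4, 7, 8. The rightmost is syllable 8 (gu:).
Primary stress: syllable 8 → dan.nu.pi.fu:k.ma.pi.sal.ˈgu:.rul.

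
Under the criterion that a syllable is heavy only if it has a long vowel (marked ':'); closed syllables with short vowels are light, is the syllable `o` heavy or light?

light

`o`: short vowel, open (no coda). Short vowel → light.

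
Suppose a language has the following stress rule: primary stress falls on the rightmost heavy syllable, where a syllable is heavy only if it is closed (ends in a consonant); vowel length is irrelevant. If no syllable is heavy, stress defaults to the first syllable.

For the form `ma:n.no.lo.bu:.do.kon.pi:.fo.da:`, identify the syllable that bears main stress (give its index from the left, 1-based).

6

Weights: 1 ma:n H, 2 no L, 3 lo L, 4 bu: L, 5 do L, 6 kon H, 7 pi: L, 8 fo L, 9 da: L.
Heavy syllables in the domain: 1, 6. The rightmost is syllable 6 (kon).
Primary stress: syllable 6 → ma:n.no.lo.bu:.do.ˈkon.pi:.fo.da:.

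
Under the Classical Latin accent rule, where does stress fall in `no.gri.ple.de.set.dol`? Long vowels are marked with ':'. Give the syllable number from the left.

5

Classical Latin: stress the penult if heavy (long vowel or closed), else the antepenult.
Weights: 4 de L, 5 set H, 6 dol H.
The penult (syllable 5, set) is heavy, so it takes stress.
Stress on syllable 5: no.gri.ple.de.ˈset.dol.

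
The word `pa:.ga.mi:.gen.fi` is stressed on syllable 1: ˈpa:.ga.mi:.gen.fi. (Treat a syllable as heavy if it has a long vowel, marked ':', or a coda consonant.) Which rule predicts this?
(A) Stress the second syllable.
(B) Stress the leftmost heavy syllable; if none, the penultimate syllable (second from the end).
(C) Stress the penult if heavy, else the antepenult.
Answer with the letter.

Rule A → syllable 2 (observed: 1).
Rule B → syllable 1 ✓.
Rule C → syllable 4 (observed: 1).

B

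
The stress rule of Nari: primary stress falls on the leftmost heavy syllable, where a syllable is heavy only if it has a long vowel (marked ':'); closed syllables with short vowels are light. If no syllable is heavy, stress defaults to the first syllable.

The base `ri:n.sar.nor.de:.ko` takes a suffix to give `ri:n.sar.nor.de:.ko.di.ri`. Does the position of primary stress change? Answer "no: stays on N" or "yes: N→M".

no: stays on 1

Base `ri:n.sar.nor.de:.ko` (5 syllables):
  Weights: 1 ri:n H, 2 sar L, 3 nor L, 4 de: H, 5 ko L.
  Heavy syllables in the domain: 1, 4. The leftmost is syllable 1 (ri:n).
  → primary stress on syllable 1.
Suffixed `ri:n.sar.nor.de:.ko.di.ri` (7 syllables):
  Weights: 1 ri:n H, 2 sar L, 3 nor L, 4 de: H, 5 ko L, 6 di L, 7 ri L.
  Heavy syllables in the domain: 1, 4. The leftmost is syllable 1 (ri:n).
  → primary stress on syllable 1.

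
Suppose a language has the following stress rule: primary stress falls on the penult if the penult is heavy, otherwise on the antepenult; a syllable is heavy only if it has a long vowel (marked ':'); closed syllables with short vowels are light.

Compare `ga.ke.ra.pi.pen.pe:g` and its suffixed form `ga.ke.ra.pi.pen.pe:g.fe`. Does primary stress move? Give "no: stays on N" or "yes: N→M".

yes: 4→6

Base `ga.ke.ra.pi.pen.pe:g` (6 syllables):
  Weights: 4 pi L, 5 pen L, 6 pe:g H.
  The penult (syllable 5, pen) is light, so stress falls on the antepenult (syllable 4, pi).
  → primary stress on syllable 4.
Suffixed `ga.ke.ra.pi.pen.pe:g.fe` (7 syllables):
  Weights: 5 pen L, 6 pe:g H, 7 fe L.
  The penult (syllable 6, pe:g) is heavy, so it takes stress.
  → primary stress on syllable 6.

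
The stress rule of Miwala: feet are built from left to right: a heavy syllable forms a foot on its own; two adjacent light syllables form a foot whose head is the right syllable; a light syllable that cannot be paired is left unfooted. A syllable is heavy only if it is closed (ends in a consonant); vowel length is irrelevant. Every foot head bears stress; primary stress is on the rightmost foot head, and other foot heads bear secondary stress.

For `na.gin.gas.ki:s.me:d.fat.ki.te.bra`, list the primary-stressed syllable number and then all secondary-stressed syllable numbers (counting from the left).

Weights: 1 na L, 2 gin H, 3 gas H, 4 ki:s H, 5 me:d H, 6 fat H, 7 ki L, 8 te L, 9 bra L.
Parse left to right (heavy = foot alone; LL = one foot; stranded L unfooted): na (ˈgin) (ˈgas) (ˈki:s) (ˈme:d) (ˈfat) (ki.ˈte) bra.
Foot heads: 2, 3, 4, 5, 6, 8.
Primary stress on the rightmost head = syllable 8.
Secondary stress on 2, 3, 4, 5, 6: na.ˌgin.ˌgas.ˌki:s.ˌme:d.ˌfat.ki.ˈte.bra.

primary 8, secondary 2, 3, 4, 5, 6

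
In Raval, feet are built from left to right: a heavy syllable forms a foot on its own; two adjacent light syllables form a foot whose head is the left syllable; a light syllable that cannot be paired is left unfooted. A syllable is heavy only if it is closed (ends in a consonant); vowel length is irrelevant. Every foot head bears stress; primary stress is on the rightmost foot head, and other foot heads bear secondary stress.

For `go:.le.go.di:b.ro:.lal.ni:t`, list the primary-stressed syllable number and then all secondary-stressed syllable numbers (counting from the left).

Weights: 1 go: L, 2 le L, 3 go L, 4 di:b H, 5 ro: L, 6 lal H, 7 ni:t H.
Parse left to right (heavy = foot alone; LL = one foot; stranded L unfooted): (ˈgo:.le) go (ˈdi:b) ro: (ˈlal) (ˈni:t).
Foot heads: 1, 4, 6, 7.
Primary stress on the rightmost head = syllable 7.
Secondary stress on 1, 4, 6: ˌgo:.le.go.ˌdi:b.ro:.ˌlal.ˈni:t.

primary 7, secondary 1, 4, 6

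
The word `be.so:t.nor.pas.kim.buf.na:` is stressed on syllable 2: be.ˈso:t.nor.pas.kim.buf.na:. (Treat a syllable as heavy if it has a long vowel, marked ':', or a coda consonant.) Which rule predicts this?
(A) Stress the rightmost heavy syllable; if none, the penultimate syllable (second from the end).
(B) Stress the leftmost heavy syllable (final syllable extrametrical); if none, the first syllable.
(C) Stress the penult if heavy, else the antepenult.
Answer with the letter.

Rule A → syllable 7 (observed: 2).
Rule B → syllable 2 ✓.
Rule C → syllable 6 (observed: 2).

B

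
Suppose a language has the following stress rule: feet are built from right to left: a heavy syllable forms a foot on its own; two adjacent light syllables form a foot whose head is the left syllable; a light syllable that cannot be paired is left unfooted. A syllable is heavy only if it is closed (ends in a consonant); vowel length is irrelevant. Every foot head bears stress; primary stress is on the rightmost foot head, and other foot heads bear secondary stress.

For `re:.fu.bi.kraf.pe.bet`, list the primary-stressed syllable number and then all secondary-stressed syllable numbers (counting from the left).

Weights: 1 re: L, 2 fu L, 3 bi L, 4 kraf H, 5 pe L, 6 bet H.
Parse right to left (heavy = foot alone; LL = one foot; stranded L unfooted): re: (ˈfu.bi) (ˈkraf) pe (ˈbet).
Foot heads: 2, 4, 6.
Primary stress on the rightmost head = syllable 6.
Secondary stress on 2, 4: re:.ˌfu.bi.ˌkraf.pe.ˈbet.

primary 6, secondary 2, 4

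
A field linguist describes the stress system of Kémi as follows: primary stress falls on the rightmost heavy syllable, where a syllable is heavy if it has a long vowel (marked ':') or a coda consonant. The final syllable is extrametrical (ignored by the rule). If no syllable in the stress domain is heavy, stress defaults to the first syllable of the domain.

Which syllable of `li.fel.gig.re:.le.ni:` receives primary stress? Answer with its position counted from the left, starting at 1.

The final syllable (6, ni:) is extrametrical; the stress domain is syllables 1–5.
Weights: 1 li L, 2 fel H, 3 gig H, 4 re: H, 5 le L.
Heavy syllables in the domain: 2, 3, 4. The rightmost is syllable 4 (re:).
Primary stress: syllable 4 → li.fel.gig.ˈre:.le.ni:.

4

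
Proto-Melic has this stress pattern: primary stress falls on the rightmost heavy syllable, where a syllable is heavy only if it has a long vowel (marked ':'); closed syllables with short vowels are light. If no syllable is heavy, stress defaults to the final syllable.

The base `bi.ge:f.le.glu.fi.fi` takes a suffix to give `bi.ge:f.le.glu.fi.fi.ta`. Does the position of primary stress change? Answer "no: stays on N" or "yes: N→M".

Base `bi.ge:f.le.glu.fi.fi` (6 syllables):
  Weights: 1 bi L, 2 ge:f H, 3 le L, 4 glu L, 5 fi L, 6 fi L.
  Heavy syllables in the domain: 2. The rightmost is syllable 2 (ge:f).
  → primary stress on syllable 2.
Suffixed `bi.ge:f.le.glu.fi.fi.ta` (7 syllables):
  Weights: 1 bi L, 2 ge:f H, 3 le L, 4 glu L, 5 fi L, 6 fi L, 7 ta L.
  Heavy syllables in the domain: 2. The rightmost is syllable 2 (ge:f).
  → primary stress on syllable 2.

no: stays on 2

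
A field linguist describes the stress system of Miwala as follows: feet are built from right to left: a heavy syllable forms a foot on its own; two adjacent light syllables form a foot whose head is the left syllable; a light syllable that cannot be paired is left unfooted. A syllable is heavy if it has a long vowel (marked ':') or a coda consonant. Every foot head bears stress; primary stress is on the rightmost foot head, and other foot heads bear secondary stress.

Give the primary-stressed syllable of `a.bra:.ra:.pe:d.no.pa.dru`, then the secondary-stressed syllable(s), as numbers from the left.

Weights: 1 a L, 2 bra: H, 3 ra: H, 4 pe:d H, 5 no L, 6 pa L, 7 dru L.
Parse right to left (heavy = foot alone; LL = one foot; stranded L unfooted): a (ˈbra:) (ˈra:) (ˈpe:d) no (ˈpa.dru).
Foot heads: 2, 3, 4, 6.
Primary stress on the rightmost head = syllable 6.
Secondary stress on 2, 3, 4: a.ˌbra:.ˌra:.ˌpe:d.no.ˈpa.dru.

primary 6, secondary 2, 3, 4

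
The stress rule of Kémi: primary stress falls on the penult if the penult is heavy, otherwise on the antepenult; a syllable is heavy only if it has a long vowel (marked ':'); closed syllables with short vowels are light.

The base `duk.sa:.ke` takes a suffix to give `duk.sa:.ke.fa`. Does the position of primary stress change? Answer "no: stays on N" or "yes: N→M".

Base `duk.sa:.ke` (3 syllables):
  Weights: 1 duk L, 2 sa: H, 3 ke L.
  The penult (syllable 2, sa:) is heavy, so it takes stress.
  → primary stress on syllable 2.
Suffixed `duk.sa:.ke.fa` (4 syllables):
  Weights: 2 sa: H, 3 ke L, 4 fa L.
  The penult (syllable 3, ke) is light, so stress falls on the antepenult (syllable 2, sa:).
  → primary stress on syllable 2.

no: stays on 2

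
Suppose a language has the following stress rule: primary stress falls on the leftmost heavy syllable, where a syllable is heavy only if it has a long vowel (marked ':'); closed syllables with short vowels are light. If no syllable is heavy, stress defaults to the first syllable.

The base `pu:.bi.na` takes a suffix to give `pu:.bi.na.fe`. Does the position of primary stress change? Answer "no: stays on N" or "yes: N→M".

Base `pu:.bi.na` (3 syllables):
  Weights: 1 pu: H, 2 bi L, 3 na L.
  Heavy syllables in the domain: 1. The leftmost is syllable 1 (pu:).
  → primary stress on syllable 1.
Suffixed `pu:.bi.na.fe` (4 syllables):
  Weights: 1 pu: H, 2 bi L, 3 na L, 4 fe L.
  Heavy syllables in the domain: 1. The leftmost is syllable 1 (pu:).
  → primary stress on syllable 1.

no: stays on 1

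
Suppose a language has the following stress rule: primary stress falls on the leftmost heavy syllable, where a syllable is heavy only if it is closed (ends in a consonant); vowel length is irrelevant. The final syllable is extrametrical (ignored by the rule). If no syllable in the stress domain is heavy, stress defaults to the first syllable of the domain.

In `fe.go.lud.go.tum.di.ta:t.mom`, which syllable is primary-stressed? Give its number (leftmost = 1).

The final syllable (8, mom) is extrametrical; the stress domain is syllables 1–7.
Weights: 1 fe L, 2 go L, 3 lud H, 4 go L, 5 tum H, 6 di L, 7 ta:t H.
Heavy syllables in the domain: 3, 5, 7. The leftmost is syllable 3 (lud).
Primary stress: syllable 3 → fe.go.ˈlud.go.tum.di.ta:t.mom.

3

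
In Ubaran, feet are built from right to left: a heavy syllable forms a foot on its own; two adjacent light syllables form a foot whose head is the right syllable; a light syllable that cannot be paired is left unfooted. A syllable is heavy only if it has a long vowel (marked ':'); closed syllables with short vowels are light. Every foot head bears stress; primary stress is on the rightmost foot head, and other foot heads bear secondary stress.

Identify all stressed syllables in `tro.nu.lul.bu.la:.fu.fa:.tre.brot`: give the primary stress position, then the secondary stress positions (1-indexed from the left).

Weights: 1 tro L, 2 nu L, 3 lul L, 4 bu L, 5 la: H, 6 fu L, 7 fa: H, 8 tre L, 9 brot L.
Parse right to left (heavy = foot alone; LL = one foot; stranded L unfooted): (tro.ˈnu) (lul.ˈbu) (ˈla:) fu (ˈfa:) (tre.ˈbrot).
Foot heads: 2, 4, 5, 7, 9.
Primary stress on the rightmost head = syllable 9.
Secondary stress on 2, 4, 5, 7: tro.ˌnu.lul.ˌbu.ˌla:.fu.ˌfa:.tre.ˈbrot.

primary 9, secondary 2, 4, 5, 7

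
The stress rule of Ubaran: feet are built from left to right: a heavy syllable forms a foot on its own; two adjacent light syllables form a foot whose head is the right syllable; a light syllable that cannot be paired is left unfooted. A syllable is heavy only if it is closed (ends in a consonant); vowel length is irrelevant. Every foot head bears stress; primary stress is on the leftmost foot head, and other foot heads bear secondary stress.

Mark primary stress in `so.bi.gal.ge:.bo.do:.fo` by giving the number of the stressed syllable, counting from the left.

Weights: 1 so L, 2 bi L, 3 gal H, 4 ge: L, 5 bo L, 6 do: L, 7 fo L.
Parse left to right (heavy = foot alone; LL = one foot; stranded L unfooted): (so.ˈbi) (ˈgal) (ge:.ˈbo) (do:.ˈfo).
Foot heads: 2, 3, 5, 7.
Primary stress on the leftmost head = syllable 2.
Primary stress: syllable 2 → so.ˈbi.gal.ge:.bo.do:.fo.

2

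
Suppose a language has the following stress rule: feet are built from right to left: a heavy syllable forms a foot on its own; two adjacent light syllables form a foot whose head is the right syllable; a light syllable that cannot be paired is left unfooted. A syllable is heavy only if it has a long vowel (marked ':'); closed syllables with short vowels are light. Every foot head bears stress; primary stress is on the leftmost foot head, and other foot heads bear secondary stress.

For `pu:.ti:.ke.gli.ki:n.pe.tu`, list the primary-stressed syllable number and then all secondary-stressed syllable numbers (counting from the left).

primary 1, secondary 2, 4, 5, 7

Weights: 1 pu: H, 2 ti: H, 3 ke L, 4 gli L, 5 ki:n H, 6 pe L, 7 tu L.
Parse right to left (heavy = foot alone; LL = one foot; stranded L unfooted): (ˈpu:) (ˈti:) (ke.ˈgli) (ˈki:n) (pe.ˈtu).
Foot heads: 1, 2, 4, 5, 7.
Primary stress on the leftmost head = syllable 1.
Secondary stress on 2, 4, 5, 7: ˈpu:.ˌti:.ke.ˌgli.ˌki:n.pe.ˌtu.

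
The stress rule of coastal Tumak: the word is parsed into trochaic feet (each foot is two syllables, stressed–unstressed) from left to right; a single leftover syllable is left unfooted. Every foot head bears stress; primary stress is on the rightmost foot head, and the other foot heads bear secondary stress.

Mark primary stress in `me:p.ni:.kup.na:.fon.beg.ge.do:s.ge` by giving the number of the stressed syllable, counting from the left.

Parse left to right into trochaic (ˈσσ) feet: (ˈme:p.ni:) (ˈkup.na:) (ˈfon.beg) (ˈge.do:s) ge. Syllable 9 is left unfooted.
Foot heads (stressed positions): 1, 3, 5, 7.
End Rule Rightmost: primary stress on the rightmost head = syllable 7.
Primary stress: syllable 7 → me:p.ni:.kup.na:.fon.beg.ˈge.do:s.ge.

7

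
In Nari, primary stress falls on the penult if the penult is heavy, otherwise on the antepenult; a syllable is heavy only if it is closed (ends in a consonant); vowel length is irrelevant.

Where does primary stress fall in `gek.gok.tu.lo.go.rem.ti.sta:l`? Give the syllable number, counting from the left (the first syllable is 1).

Weights: 6 rem H, 7 ti L, 8 sta:l H.
The penult (syllable 7, ti) is light, so stress falls on the antepenult (syllable 6, rem).
Primary stress: syllable 6 → gek.gok.tu.lo.go.ˈrem.ti.sta:l.

6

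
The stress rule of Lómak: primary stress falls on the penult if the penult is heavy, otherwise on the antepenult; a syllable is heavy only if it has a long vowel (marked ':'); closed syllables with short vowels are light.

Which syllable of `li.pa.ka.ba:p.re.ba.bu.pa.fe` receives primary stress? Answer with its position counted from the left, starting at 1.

Weights: 7 bu L, 8 pa L, 9 fe L.
The penult (syllable 8, pa) is light, so stress falls on the antepenult (syllable 7, bu).
Primary stress: syllable 7 → li.pa.ka.ba:p.re.ba.ˈbu.pa.fe.

7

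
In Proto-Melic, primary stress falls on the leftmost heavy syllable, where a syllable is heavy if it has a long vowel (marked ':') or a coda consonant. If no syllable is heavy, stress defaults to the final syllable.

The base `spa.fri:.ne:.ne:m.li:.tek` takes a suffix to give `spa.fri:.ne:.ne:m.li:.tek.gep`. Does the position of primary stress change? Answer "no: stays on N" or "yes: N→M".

Base `spa.fri:.ne:.ne:m.li:.tek` (6 syllables):
  Weights: 1 spa L, 2 fri: H, 3 ne: H, 4 ne:m H, 5 li: H, 6 tek H.
  Heavy syllables in the domain: 2, 3, 4, 5, 6. The leftmost is syllable 2 (fri:).
  → primary stress on syllable 2.
Suffixed `spa.fri:.ne:.ne:m.li:.tek.gep` (7 syllables):
  Weights: 1 spa L, 2 fri: H, 3 ne: H, 4 ne:m H, 5 li: H, 6 tek H, 7 gep H.
  Heavy syllables in the domain: 2, 3, 4, 5, 6, 7. The leftmost is syllable 2 (fri:).
  → primary stress on syllable 2.

no: stays on 2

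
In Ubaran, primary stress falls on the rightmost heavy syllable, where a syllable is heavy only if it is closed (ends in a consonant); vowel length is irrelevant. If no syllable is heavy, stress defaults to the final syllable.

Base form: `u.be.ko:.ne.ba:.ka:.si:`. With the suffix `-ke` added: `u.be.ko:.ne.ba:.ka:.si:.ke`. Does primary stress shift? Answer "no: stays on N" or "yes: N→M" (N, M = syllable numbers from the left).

Base `u.be.ko:.ne.ba:.ka:.si:` (7 syllables):
  Weights: 1 u L, 2 be L, 3 ko: L, 4 ne L, 5 ba: L, 6 ka: L, 7 si: L.
  No heavy syllable in the domain; default to the final syllable = syllable 7.
  → primary stress on syllable 7.
Suffixed `u.be.ko:.ne.ba:.ka:.si:.ke` (8 syllables):
  Weights: 1 u L, 2 be L, 3 ko: L, 4 ne L, 5 ba: L, 6 ka: L, 7 si: L, 8 ke L.
  No heavy syllable in the domain; default to the final syllable = syllable 8.
  → primary stress on syllable 8.

yes: 7→8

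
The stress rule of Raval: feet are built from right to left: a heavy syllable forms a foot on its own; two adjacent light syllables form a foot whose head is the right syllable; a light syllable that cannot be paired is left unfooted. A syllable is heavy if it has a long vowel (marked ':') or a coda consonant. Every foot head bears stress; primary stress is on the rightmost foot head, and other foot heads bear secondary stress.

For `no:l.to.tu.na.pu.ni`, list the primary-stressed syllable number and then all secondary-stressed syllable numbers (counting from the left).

primary 6, secondary 1, 4

Weights: 1 no:l H, 2 to L, 3 tu L, 4 na L, 5 pu L, 6 ni L.
Parse right to left (heavy = foot alone; LL = one foot; stranded L unfooted): (ˈno:l) to (tu.ˈna) (pu.ˈni).
Foot heads: 1, 4, 6.
Primary stress on the rightmost head = syllable 6.
Secondary stress on 1, 4: ˌno:l.to.tu.ˌna.pu.ˈni.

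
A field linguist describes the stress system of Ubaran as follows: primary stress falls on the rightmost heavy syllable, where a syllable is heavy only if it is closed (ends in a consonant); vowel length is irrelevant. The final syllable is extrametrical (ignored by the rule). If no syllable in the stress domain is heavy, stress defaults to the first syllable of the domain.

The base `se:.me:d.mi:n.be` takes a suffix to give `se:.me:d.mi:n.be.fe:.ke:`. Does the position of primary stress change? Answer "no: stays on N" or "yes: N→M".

Base `se:.me:d.mi:n.be` (4 syllables):
  The final syllable (4, be) is extrametrical; the stress domain is syllables 1–3.
  Weights: 1 se: L, 2 me:d H, 3 mi:n H.
  Heavy syllables in the domain: 2, 3. The rightmost is syllable 3 (mi:n).
  → primary stress on syllable 3.
Suffixed `se:.me:d.mi:n.be.fe:.ke:` (6 syllables):
  The final syllable (6, ke:) is extrametrical; the stress domain is syllables 1–5.
  Weights: 1 se: L, 2 me:d H, 3 mi:n H, 4 be L, 5 fe: L.
  Heavy syllables in the domain: 2, 3. The rightmost is syllable 3 (mi:n).
  → primary stress on syllable 3.

no: stays on 3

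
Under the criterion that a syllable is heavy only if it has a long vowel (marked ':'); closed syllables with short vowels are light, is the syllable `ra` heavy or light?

`ra`: short vowel, open (no coda). Short vowel → light.

light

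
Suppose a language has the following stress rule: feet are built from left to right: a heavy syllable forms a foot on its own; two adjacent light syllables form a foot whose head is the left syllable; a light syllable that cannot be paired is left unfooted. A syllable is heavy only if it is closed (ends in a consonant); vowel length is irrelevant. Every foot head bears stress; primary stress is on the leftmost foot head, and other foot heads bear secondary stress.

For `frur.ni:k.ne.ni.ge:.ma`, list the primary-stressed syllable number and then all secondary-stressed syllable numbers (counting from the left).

Weights: 1 frur H, 2 ni:k H, 3 ne L, 4 ni L, 5 ge: L, 6 ma L.
Parse left to right (heavy = foot alone; LL = one foot; stranded L unfooted): (ˈfrur) (ˈni:k) (ˈne.ni) (ˈge:.ma).
Foot heads: 1, 2, 3, 5.
Primary stress on the leftmost head = syllable 1.
Secondary stress on 2, 3, 5: ˈfrur.ˌni:k.ˌne.ni.ˌge:.ma.

primary 1, secondary 2, 3, 5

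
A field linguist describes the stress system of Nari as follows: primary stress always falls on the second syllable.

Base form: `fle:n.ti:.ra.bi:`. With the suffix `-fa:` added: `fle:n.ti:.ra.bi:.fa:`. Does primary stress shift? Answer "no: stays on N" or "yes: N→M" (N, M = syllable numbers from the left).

Base `fle:n.ti:.ra.bi:` (4 syllables):
  The word has 4 syllables; the second syllable is syllable 2 (ti:).
  → primary stress on syllable 2.
Suffixed `fle:n.ti:.ra.bi:.fa:` (5 syllables):
  The word has 5 syllables; the second syllable is syllable 2 (ti:).
  → primary stress on syllable 2.

no: stays on 2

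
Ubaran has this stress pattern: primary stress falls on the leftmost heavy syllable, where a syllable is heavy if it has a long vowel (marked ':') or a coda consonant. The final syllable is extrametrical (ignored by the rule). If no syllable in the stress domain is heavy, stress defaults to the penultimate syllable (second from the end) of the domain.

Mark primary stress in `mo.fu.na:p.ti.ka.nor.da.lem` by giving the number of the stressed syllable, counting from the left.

3

The final syllable (8, lem) is extrametrical; the stress domain is syllables 1–7.
Weights: 1 mo L, 2 fu L, 3 na:p H, 4 ti L, 5 ka L, 6 nor H, 7 da L.
Heavy syllables in the domain: 3, 6. The leftmost is syllable 3 (na:p).
Primary stress: syllable 3 → mo.fu.ˈna:p.ti.ka.nor.da.lem.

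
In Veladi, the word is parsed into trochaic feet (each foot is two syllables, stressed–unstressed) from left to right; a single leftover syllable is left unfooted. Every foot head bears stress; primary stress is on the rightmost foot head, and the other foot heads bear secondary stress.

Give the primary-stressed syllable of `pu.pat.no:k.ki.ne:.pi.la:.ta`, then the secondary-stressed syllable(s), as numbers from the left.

primary 7, secondary 1, 3, 5

Parse left to right into trochaic (ˈσσ) feet: (ˈpu.pat) (ˈno:k.ki) (ˈne:.pi) (ˈla:.ta).
Foot heads (stressed positions): 1, 3, 5, 7.
End Rule Rightmost: primary stress on the rightmost head = syllable 7.
Secondary stress on 1, 3, 5: ˌpu.pat.ˌno:k.ki.ˌne:.pi.ˈla:.ta.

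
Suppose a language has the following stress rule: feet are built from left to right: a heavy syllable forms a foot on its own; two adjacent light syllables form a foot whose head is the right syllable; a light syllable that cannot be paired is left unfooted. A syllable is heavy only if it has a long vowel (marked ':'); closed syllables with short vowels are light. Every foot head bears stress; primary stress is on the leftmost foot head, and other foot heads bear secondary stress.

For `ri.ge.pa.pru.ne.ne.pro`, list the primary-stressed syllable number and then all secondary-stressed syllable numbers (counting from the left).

Weights: 1 ri L, 2 ge L, 3 pa L, 4 pru L, 5 ne L, 6 ne L, 7 pro L.
Parse left to right (heavy = foot alone; LL = one foot; stranded L unfooted): (ri.ˈge) (pa.ˈpru) (ne.ˈne) pro.
Foot heads: 2, 4, 6.
Primary stress on the leftmost head = syllable 2.
Secondary stress on 4, 6: ri.ˈge.pa.ˌpru.ne.ˌne.pro.

primary 2, secondary 4, 6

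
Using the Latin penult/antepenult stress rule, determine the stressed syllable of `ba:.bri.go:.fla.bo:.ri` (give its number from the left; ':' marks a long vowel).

5

Classical Latin: stress the penult if heavy (long vowel or closed), else the antepenult.
Weights: 4 fla L, 5 bo: H, 6 ri L.
The penult (syllable 5, bo:) is heavy, so it takes stress.
Stress on syllable 5: ba:.bri.go:.fla.ˈbo:.ri.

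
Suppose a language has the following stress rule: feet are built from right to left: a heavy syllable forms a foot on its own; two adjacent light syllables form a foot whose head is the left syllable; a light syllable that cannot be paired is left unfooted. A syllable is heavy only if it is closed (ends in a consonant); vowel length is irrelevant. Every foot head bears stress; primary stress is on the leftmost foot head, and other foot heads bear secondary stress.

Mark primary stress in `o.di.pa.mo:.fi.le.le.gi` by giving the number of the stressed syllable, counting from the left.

1

Weights: 1 o L, 2 di L, 3 pa L, 4 mo: L, 5 fi L, 6 le L, 7 le L, 8 gi L.
Parse right to left (heavy = foot alone; LL = one foot; stranded L unfooted): (ˈo.di) (ˈpa.mo:) (ˈfi.le) (ˈle.gi).
Foot heads: 1, 3, 5, 7.
Primary stress on the leftmost head = syllable 1.
Primary stress: syllable 1 → ˈo.di.pa.mo:.fi.le.le.gi.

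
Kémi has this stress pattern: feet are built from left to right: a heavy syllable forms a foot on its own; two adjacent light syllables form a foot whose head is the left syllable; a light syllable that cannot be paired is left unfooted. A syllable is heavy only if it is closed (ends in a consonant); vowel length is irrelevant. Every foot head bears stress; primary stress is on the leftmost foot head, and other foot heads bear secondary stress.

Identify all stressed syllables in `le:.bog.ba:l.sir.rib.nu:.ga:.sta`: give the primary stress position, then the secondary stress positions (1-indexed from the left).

Weights: 1 le: L, 2 bog H, 3 ba:l H, 4 sir H, 5 rib H, 6 nu: L, 7 ga: L, 8 sta L.
Parse left to right (heavy = foot alone; LL = one foot; stranded L unfooted): le: (ˈbog) (ˈba:l) (ˈsir) (ˈrib) (ˈnu:.ga:) sta.
Foot heads: 2, 3, 4, 5, 6.
Primary stress on the leftmost head = syllable 2.
Secondary stress on 3, 4, 5, 6: le:.ˈbog.ˌba:l.ˌsir.ˌrib.ˌnu:.ga:.sta.

primary 2, secondary 3, 4, 5, 6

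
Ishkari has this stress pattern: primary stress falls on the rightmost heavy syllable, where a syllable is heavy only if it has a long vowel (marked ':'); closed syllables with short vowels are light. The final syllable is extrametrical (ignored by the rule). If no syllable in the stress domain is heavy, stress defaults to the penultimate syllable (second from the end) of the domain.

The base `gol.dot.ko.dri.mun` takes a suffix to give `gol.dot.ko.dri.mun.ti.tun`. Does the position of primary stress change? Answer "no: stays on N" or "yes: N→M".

yes: 3→5

Base `gol.dot.ko.dri.mun` (5 syllables):
  The final syllable (5, mun) is extrametrical; the stress domain is syllables 1–4.
  Weights: 1 gol L, 2 dot L, 3 ko L, 4 dri L.
  No heavy syllable in the domain; default to the penultimate syllable (second from the end) of the domain = syllable 3.
  → primary stress on syllable 3.
Suffixed `gol.dot.ko.dri.mun.ti.tun` (7 syllables):
  The final syllable (7, tun) is extrametrical; the stress domain is syllables 1–6.
  Weights: 1 gol L, 2 dot L, 3 ko L, 4 dri L, 5 mun L, 6 ti L.
  No heavy syllable in the domain; default to the penultimate syllable (second from the end) of the domain = syllable 5.
  → primary stress on syllable 5.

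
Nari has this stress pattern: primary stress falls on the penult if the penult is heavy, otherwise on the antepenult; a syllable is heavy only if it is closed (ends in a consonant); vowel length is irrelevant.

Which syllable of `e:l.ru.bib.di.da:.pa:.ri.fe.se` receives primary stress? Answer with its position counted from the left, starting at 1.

Weights: 7 ri L, 8 fe L, 9 se L.
The penult (syllable 8, fe) is light, so stress falls on the antepenult (syllable 7, ri).
Primary stress: syllable 7 → e:l.ru.bib.di.da:.pa:.ˈri.fe.se.

7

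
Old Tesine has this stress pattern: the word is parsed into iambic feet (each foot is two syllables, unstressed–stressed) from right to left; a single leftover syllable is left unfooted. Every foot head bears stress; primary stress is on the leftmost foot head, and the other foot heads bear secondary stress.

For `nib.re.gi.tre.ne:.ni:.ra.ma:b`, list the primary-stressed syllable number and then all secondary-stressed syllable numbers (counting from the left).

primary 2, secondary 4, 6, 8

Parse right to left into iambic (σˈσ) feet: (nib.ˈre) (gi.ˈtre) (ne:.ˈni:) (ra.ˈma:b).
Foot heads (stressed positions): 2, 4, 6, 8.
End Rule Leftmost: primary stress on the leftmost head = syllable 2.
Secondary stress on 4, 6, 8: nib.ˈre.gi.ˌtre.ne:.ˌni:.ra.ˌma:b.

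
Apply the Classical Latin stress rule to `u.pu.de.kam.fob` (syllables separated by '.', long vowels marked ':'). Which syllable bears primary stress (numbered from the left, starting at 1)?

4

Classical Latin: stress the penult if heavy (long vowel or closed), else the antepenult.
Weights: 3 de L, 4 kam H, 5 fob H.
The penult (syllable 4, kam) is heavy, so it takes stress.
Stress on syllable 4: u.pu.de.ˈkam.fob.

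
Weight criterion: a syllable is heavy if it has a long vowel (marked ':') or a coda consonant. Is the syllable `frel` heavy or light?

heavy

`frel`: short vowel, closed (coda /l/). Closed → heavy.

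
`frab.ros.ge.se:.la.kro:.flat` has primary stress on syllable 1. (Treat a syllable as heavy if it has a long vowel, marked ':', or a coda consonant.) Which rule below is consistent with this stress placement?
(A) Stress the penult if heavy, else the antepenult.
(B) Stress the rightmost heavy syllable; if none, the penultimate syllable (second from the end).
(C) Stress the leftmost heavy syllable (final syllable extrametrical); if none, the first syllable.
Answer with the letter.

C

Rule A → syllable 6 (observed: 1).
Rule B → syllable 7 (observed: 1).
Rule C → syllable 1 ✓.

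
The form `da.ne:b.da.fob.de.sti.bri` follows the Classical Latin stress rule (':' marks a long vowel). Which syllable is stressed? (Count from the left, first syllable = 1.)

Classical Latin: stress the penult if heavy (long vowel or closed), else the antepenult.
Weights: 5 de L, 6 sti L, 7 bri L.
The penult (syllable 6, sti) is light, so stress falls on the antepenult (syllable 5, de).
Stress on syllable 5: da.ne:b.da.fob.ˈde.sti.bri.

5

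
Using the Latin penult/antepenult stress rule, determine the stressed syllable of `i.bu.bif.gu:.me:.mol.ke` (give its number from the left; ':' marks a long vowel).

Classical Latin: stress the penult if heavy (long vowel or closed), else the antepenult.
Weights: 5 me: H, 6 mol H, 7 ke L.
The penult (syllable 6, mol) is heavy, so it takes stress.
Stress on syllable 6: i.bu.bif.gu:.me:.ˈmol.ke.

6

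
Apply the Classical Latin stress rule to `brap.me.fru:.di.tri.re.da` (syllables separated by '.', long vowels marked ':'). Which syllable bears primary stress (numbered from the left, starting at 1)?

5

Classical Latin: stress the penult if heavy (long vowel or closed), else the antepenult.
Weights: 5 tri L, 6 re L, 7 da L.
The penult (syllable 6, re) is light, so stress falls on the antepenult (syllable 5, tri).
Stress on syllable 5: brap.me.fru:.di.ˈtri.re.da.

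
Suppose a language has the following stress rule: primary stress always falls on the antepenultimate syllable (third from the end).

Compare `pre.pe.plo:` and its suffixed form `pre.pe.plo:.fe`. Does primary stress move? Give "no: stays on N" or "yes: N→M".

yes: 1→2

Base `pre.pe.plo:` (3 syllables):
  The word has 3 syllables; the antepenultimate syllable (third from the end) is syllable 1 (pre).
  → primary stress on syllable 1.
Suffixed `pre.pe.plo:.fe` (4 syllables):
  The word has 4 syllables; the antepenultimate syllable (third from the end) is syllable 2 (pe).
  → primary stress on syllable 2.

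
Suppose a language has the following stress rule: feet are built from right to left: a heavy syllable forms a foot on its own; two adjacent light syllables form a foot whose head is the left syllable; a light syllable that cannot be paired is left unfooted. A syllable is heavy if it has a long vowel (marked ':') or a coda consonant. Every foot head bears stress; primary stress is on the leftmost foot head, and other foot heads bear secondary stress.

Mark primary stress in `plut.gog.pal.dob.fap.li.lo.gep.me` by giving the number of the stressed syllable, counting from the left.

1

Weights: 1 plut H, 2 gog H, 3 pal H, 4 dob H, 5 fap H, 6 li L, 7 lo L, 8 gep H, 9 me L.
Parse right to left (heavy = foot alone; LL = one foot; stranded L unfooted): (ˈplut) (ˈgog) (ˈpal) (ˈdob) (ˈfap) (ˈli.lo) (ˈgep) me.
Foot heads: 1, 2, 3, 4, 5, 6, 8.
Primary stress on the leftmost head = syllable 1.
Primary stress: syllable 1 → ˈplut.gog.pal.dob.fap.li.lo.gep.me.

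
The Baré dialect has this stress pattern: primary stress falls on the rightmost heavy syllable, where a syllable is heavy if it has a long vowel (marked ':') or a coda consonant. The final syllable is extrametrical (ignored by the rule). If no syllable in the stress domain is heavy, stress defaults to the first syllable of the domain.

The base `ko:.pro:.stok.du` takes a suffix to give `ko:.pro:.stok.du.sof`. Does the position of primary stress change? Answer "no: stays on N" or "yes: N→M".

Base `ko:.pro:.stok.du` (4 syllables):
  The final syllable (4, du) is extrametrical; the stress domain is syllables 1–3.
  Weights: 1 ko: H, 2 pro: H, 3 stok H.
  Heavy syllables in the domain: 1, 2, 3. The rightmost is syllable 3 (stok).
  → primary stress on syllable 3.
Suffixed `ko:.pro:.stok.du.sof` (5 syllables):
  The final syllable (5, sof) is extrametrical; the stress domain is syllables 1–4.
  Weights: 1 ko: H, 2 pro: H, 3 stok H, 4 du L.
  Heavy syllables in the domain: 1, 2, 3. The rightmost is syllable 3 (stok).
  → primary stress on syllable 3.

no: stays on 3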